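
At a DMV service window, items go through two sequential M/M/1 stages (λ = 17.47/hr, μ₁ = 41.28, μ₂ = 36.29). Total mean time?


Each node sees arrival rate λ = 17.47/hr (tandem ⇒ throughput preserved).
W₁ = 1/(μ₁−λ) = 1/(41.28−17.47) = 0.04200 hr
W₂ = 1/(μ₂−λ) = 1/(36.29−17.47) = 0.05313 hr
W_total = W₁ + W₂ = 0.04200 + 0.05313 = 0.09513 hr

Final: 0.09513 hr


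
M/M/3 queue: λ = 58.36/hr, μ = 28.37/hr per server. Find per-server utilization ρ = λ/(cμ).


ρ = λ/(cμ) = 58.36/(3·28.37) = 58.36/85.11 = 0.6857

Final: 0.6857


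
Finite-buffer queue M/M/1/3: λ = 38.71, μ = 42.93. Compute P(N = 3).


ρ = λ/μ = 38.71/42.93 = 0.9017
P_K = (1−ρ)ρ^K/(1−ρ^(K+1)) = (0.09830·0.733140)/(1 − 0.661073)
= 0.072067/0.338927 = 0.212633

Final: 0.212633


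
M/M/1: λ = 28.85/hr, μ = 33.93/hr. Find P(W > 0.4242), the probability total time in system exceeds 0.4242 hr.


W ~ Exponential(μ−λ) for M/M/1.
μ − λ = 33.93 − 28.85 = 5.0800
P(W > t) = e^{−(μ−λ)t} = e^{−2.1549} = 0.115911

Final: 0.115911


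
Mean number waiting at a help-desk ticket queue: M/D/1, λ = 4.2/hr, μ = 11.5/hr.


ρ = 4.2/11.5 = 0.3652
M/D/1: Lq = ρ²/(2(1−ρ)) = 0.1334/(2·0.6348) = 0.10506

Final: 0.10506


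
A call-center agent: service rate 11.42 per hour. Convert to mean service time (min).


Mean service time = 1/μ = 1/11.42 hour = 0.08757 hour
In minutes: 0.08757 × 60 = 5.2539 min

Final: 5.2539 min


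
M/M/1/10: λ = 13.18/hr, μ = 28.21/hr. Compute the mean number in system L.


ρ = 13.18/28.21 = 0.4672
L = ρ[1 − (K+1)ρ^K + Kρ^(K+1)] / [(1−ρ)(1−ρ^(K+1))]
Numerator: 0.4672·(1 − 11·0.0004956 + 10·0.0002315) = 0.465745
Denominator: (0.5328)·(0.999768) = 0.532666
L = 0.465745/0.532666 = 0.8744

Final: 0.8744


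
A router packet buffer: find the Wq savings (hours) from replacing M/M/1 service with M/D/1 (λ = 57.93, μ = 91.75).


ρ = 57.93/91.75 = 0.6314
Wq(M/M/1) = ρ/(μ−λ) = 0.6314/33.82 = 0.01867 hr
Wq(M/D/1) = ρ/(2(μ−λ)) = 0.009335 hr
Savings = 0.01867 − 0.009335 = 0.009335 hr

Final: 0.009335 hr


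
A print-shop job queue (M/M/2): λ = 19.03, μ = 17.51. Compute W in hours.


a = 1.0868; ρ = 0.5434; P₀ = 0.295837
Lq = P₀·a^c·ρ/(c!(1−ρ)²) = 0.45539
Wq = Lq/λ = 0.45539/19.03 = 0.02393 hr
W = Wq + 1/μ = 0.02393 + 0.05711 = 0.08104 hr

Final: 0.08104 hr


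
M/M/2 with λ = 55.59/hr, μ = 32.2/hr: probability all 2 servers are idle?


a = λ/μ = 55.59/32.2 = 1.7264; ρ = a/c = 0.8632
Σ_{k=0}^{1} a^k/k! (terms k=0..1) = 1.00000 + 1.72640 = 2.72640
Tail: a^2/(2!(1−ρ)) = 2.98045/(2·0.1368) = 10.89335
P₀ = 1/(2.72640 + 10.89335) = 1/13.61975 = 0.073423

Final: 0.073423


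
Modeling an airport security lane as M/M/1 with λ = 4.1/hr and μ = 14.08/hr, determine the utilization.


ρ = λ/μ = 4.1/14.08 = 0.2912

Final: 0.2912


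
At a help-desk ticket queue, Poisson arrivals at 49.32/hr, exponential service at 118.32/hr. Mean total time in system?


W = 1/(μ−λ) = 1/(118.32 − 49.32) = 1/69.00 = 0.01449 hr

Final: 0.01449 hr


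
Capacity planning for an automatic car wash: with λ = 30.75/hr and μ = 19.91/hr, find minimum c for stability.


Stability requires cμ > λ ⇔ c > λ/μ.
λ/μ = 30.75/19.91 = 1.5445
Minimum integer c = ⌊1.5445⌋ + 1 = 2
Check: 2·19.91 = 39.82 > 30.75, while 1·19.91 = 19.91 ≤ 30.75

Final: 2 servers


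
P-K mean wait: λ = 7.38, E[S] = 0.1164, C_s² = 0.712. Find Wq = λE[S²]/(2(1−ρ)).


ρ = λ·E[S] = 7.38·0.1164 = 0.8590
E[S²] = E[S]²(1+C_s²) = 0.1164²·(1+0.712) = 0.023196
Wq = λ·E[S²]/(2(1−ρ)) = 7.38·0.023196/(2·0.1410) = 0.60718 hr

Final: 0.60718 hr


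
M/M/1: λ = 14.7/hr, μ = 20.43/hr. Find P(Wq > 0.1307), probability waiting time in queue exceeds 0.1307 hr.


ρ = 14.7/20.43 = 0.7195
P(Wq > t) = ρ·e^{−(μ−λ)t} = 0.7195·e^{−0.7489}
= 0.7195·0.472881 = 0.340252

Final: 0.340252


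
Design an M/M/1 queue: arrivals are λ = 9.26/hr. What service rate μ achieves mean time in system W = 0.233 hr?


W = 1/(μ−λ) ⇒ μ − λ = 1/W = 1/0.233 = 4.2918
μ = λ + 1/W = 9.26 + 4.2918 = 13.5518 per hr

Final: 13.5518 /hr


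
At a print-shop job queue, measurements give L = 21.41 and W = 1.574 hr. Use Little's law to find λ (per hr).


λ = L/W = 21.41/1.574 = 13.6023 /hr

Final: 13.6023 /hr


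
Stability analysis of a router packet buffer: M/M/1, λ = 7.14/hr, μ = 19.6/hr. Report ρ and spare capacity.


Total capacity cμ = 1·19.6 = 19.60/hr
ρ = λ/(cμ) = 7.14/19.60 = 0.3643
Stable ⇔ ρ < 1: YES
Spare capacity = cμ − λ = 19.60 − 7.14 = 12.46/hr

Final: ρ = 0.3643; stable; margin = 12.46/hr


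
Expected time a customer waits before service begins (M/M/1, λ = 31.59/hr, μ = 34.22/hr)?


ρ = 31.59/34.22 = 0.9231
Wq = ρ/(μ−λ) = 0.9231/(34.22 − 31.59) = 0.9231/2.63 = 0.3510 hr

Final: 0.3510 hr


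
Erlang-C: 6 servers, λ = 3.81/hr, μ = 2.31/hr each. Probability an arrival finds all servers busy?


a = λ/μ = 1.6494; ρ = a/6 = 0.2749
P₀ = 0.192088 (from M/M/c formula)
C(c,a) = [a^c/(c!(1−ρ))]·P₀ = [20.13159/(720·0.7251)]·0.192088
= 0.03856·0.192088 = 0.007407

Final: 0.007407


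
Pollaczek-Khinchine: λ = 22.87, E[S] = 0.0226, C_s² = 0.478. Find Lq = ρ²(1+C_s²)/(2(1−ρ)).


ρ = λ·E[S] = 22.87·0.0226 = 0.5169
Lq = ρ²(1+C_s²)/(2(1−ρ)) = 0.2671·(1+0.478)/(2·0.4831)
= 0.2671·1.4780/0.9663 = 0.40862

Final: 0.40862


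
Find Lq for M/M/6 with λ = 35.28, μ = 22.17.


a = λ/μ = 1.5913; ρ = a/6 = 0.2652
P₀ = 0.203579
Lq = P₀·a^c·ρ / (c!·(1−ρ)²) = 0.203579·16.23967·0.2652/(720·0.53990)
= 0.002256

Final: 0.002256


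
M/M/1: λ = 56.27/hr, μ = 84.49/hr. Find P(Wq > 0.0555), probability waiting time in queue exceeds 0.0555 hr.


ρ = 56.27/84.49 = 0.6660
P(Wq > t) = ρ·e^{−(μ−λ)t} = 0.6660·e^{−1.5662}
= 0.6660·0.208835 = 0.139083

Final: 0.139083


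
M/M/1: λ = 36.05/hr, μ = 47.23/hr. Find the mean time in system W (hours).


W = 1/(μ−λ) = 1/(47.23 − 36.05) = 1/11.18 = 0.08945 hr

Final: 0.08945 hr


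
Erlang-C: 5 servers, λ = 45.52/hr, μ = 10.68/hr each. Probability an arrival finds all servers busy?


a = λ/μ = 4.2622; ρ = a/5 = 0.8524
P₀ = 0.008304 (from M/M/c formula)
C(c,a) = [a^c/(c!(1−ρ))]·P₀ = [1406.54944/(120·0.1476)]·0.008304
= 79.43077·0.008304 = 0.659555

Final: 0.659555


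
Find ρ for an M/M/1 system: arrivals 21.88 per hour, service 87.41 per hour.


ρ = λ/μ = 21.88/87.41 = 0.2503

Final: 0.2503


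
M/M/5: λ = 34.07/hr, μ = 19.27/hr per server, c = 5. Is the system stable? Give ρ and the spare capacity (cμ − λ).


Total capacity cμ = 5·19.27 = 96.35/hr
ρ = λ/(cμ) = 34.07/96.35 = 0.3536
Stable ⇔ ρ < 1: YES
Spare capacity = cμ − λ = 96.35 − 34.07 = 62.28/hr

Final: ρ = 0.3536; stable; margin = 62.28/hr


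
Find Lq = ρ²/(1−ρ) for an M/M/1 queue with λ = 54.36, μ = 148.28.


ρ = 54.36/148.28 = 0.3666
Lq = ρ²/(1−ρ) = 0.1344/0.6334 = 0.2122

Final: 0.2122


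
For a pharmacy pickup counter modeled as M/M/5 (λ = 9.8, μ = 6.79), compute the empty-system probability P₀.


a = λ/μ = 9.8/6.79 = 1.4433; ρ = a/c = 0.2887
Σ_{k=0}^{4} a^k/k! (terms k=0..4) = 1.00000 + 1.44330 + 1.04156 + 0.50109 + 0.18081 = 4.16675
Tail: a^5/(5!(1−ρ)) = 6.26299/(120·0.7113) = 0.07337
P₀ = 1/(4.16675 + 0.07337) = 1/4.24012 = 0.235842

Final: 0.235842


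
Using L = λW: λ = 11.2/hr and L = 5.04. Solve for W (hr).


W = L/λ = 5.04/11.2 = 0.4500 hr

Final: 0.4500 hr


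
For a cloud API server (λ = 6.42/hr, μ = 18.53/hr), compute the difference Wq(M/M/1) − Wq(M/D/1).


ρ = 6.42/18.53 = 0.3465
Wq(M/M/1) = ρ/(μ−λ) = 0.3465/12.11 = 0.02861 hr
Wq(M/D/1) = ρ/(2(μ−λ)) = 0.01430 hr
Savings = 0.02861 − 0.01430 = 0.01430 hr

Final: 0.01430 hr


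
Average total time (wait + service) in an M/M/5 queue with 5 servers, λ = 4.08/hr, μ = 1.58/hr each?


a = 2.5823; ρ = 0.5165; P₀ = 0.073434
Lq = P₀·a^c·ρ/(c!(1−ρ)²) = 0.15520
Wq = Lq/λ = 0.15520/4.08 = 0.03804 hr
W = Wq + 1/μ = 0.03804 + 0.63291 = 0.67095 hr

Final: 0.67095 hr


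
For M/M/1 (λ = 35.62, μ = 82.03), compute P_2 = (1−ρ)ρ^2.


ρ = 35.62/82.03 = 0.4342
P_n = (1−ρ)·ρ^n = (1 − 0.4342)·0.4342^2 = 0.5658·0.188557 = 0.106680

Final: 0.106680


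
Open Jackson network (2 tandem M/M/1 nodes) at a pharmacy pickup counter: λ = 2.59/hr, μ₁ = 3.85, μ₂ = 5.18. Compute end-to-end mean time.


Each node sees arrival rate λ = 2.59/hr (tandem ⇒ throughput preserved).
W₁ = 1/(μ₁−λ) = 1/(3.85−2.59) = 0.79365 hr
W₂ = 1/(μ₂−λ) = 1/(5.18−2.59) = 0.38610 hr
W_total = W₁ + W₂ = 0.79365 + 0.38610 = 1.17975 hr

Final: 1.17975 hr


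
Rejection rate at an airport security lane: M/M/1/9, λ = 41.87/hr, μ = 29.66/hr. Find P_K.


ρ = λ/μ = 41.87/29.66 = 1.4117
P_K = (1−ρ)ρ^K/(1−ρ^(K+1)) = (-0.4117·22.263135)/(1 − 31.428101)
= -9.164966/-30.428101 = 0.301201

Final: 0.301201


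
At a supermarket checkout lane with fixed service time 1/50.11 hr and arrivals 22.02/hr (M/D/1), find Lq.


ρ = 22.02/50.11 = 0.4394
M/D/1: Lq = ρ²/(2(1−ρ)) = 0.1931/(2·0.5606) = 0.17224

Final: 0.17224


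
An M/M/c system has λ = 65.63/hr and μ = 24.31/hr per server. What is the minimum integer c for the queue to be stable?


Stability requires cμ > λ ⇔ c > λ/μ.
λ/μ = 65.63/24.31 = 2.6997
Minimum integer c = ⌊2.6997⌋ + 1 = 3
Check: 3·24.31 = 72.93 > 65.63, while 2·24.31 = 48.62 ≤ 65.63

Final: 3 servers


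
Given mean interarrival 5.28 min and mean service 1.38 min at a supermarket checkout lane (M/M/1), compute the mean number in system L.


λ = 60/5.28 = 11.3636 /hr
μ = 60/1.38 = 43.4783 /hr
ρ = λ/μ = 11.3636/43.4783 = 0.2614
L = ρ/(1−ρ) = 0.2614/0.7386 = 0.3538

Final: 0.3538


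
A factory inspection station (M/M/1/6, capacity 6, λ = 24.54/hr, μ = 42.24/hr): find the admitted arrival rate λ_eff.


ρ = 0.5810; P_K = (1−ρ)ρ^6/(1−ρ^7) = 0.016480
λ_eff = λ(1 − P_K) = 24.54·(1 − 0.016480) = 24.54·0.983520 = 24.1356 /hr

Final: 24.1356 /hr


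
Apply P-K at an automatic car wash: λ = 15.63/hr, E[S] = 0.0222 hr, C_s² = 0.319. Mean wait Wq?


ρ = λ·E[S] = 15.63·0.0222 = 0.3470
E[S²] = E[S]²(1+C_s²) = 0.0222²·(1+0.319) = 0.0006501
Wq = λ·E[S²]/(2(1−ρ)) = 15.63·0.0006501/(2·0.6530) = 0.007780 hr

Final: 0.007780 hr


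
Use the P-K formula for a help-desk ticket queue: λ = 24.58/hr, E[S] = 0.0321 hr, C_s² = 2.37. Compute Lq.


ρ = λ·E[S] = 24.58·0.0321 = 0.7890
Lq = ρ²(1+C_s²)/(2(1−ρ)) = 0.6225·(1+2.37)/(2·0.2110)
= 0.6225·3.3700/0.4220 = 4.97197

Final: 4.97197


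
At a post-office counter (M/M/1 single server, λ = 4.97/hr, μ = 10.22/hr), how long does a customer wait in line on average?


ρ = 4.97/10.22 = 0.4863
Wq = ρ/(μ−λ) = 0.4863/(10.22 − 4.97) = 0.4863/5.25 = 0.09263 hr

Final: 0.09263 hr


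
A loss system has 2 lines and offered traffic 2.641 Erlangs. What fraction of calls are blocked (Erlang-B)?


B(c,a) = (a^c/c!) / Σ_{k=0}^{c} a^k/k!
a^2/2! = 3.487440
Σ terms (k=0..2): 1.00000 + 2.64100 + 3.48744 = 7.128440
B = 3.487440/7.128440 = 0.489229

Final: 0.489229


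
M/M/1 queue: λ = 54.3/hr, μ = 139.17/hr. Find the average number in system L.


ρ = λ/μ = 54.3/139.17 = 0.3902
L = ρ/(1−ρ) = 0.3902/(1 − 0.3902) = 0.3902/0.6098 = 0.6398

Final: 0.6398


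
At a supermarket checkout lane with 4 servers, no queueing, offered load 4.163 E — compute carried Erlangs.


B(4,4.163) = 0.326177 (Erlang-B)
Carried load = a(1 − B) = 4.163·(1 − 0.326177) = 4.163·0.673823 = 2.8051 E

Final: 2.8051 Erlangs


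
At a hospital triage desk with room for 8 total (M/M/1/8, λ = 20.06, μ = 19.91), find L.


ρ = 20.06/19.91 = 1.0075
L = ρ[1 − (K+1)ρ^K + Kρ^(K+1)] / [(1−ρ)(1−ρ^(K+1))]
Numerator: 1.0075·(1 − 9·1.061885 + 8·1.069885) = 0.002132
Denominator: (-0.007534)·(-0.069885) = 0.0005265
L = 0.002132/0.0005265 = 4.0500

Final: 4.0500


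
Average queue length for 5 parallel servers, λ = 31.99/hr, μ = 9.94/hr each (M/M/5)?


a = λ/μ = 3.2183; ρ = a/5 = 0.6437
P₀ = 0.036368
Lq = P₀·a^c·ρ / (c!·(1−ρ)²) = 0.036368·345.25444·0.6437/(120·0.12698)
= 0.53041

Final: 0.53041


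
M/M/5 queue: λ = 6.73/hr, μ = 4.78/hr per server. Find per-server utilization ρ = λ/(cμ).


ρ = λ/(cμ) = 6.73/(5·4.78) = 6.73/23.90 = 0.2816

Final: 0.2816


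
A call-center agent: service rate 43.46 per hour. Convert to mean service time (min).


Mean service time = 1/μ = 1/43.46 hour = 0.02301 hour
In minutes: 0.02301 × 60 = 1.3806 min

Final: 1.3806 min


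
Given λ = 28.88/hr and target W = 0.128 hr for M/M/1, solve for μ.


W = 1/(μ−λ) ⇒ μ − λ = 1/W = 1/0.128 = 7.8125
μ = λ + 1/W = 28.88 + 7.8125 = 36.6925 per hr

Final: 36.6925 /hr


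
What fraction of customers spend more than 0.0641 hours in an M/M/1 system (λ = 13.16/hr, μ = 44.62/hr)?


W ~ Exponential(μ−λ) for M/M/1.
μ − λ = 44.62 − 13.16 = 31.4600
P(W > t) = e^{−(μ−λ)t} = e^{−2.0166} = 0.133109

Final: 0.133109


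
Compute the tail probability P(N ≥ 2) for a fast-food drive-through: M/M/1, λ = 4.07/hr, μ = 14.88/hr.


ρ = 4.07/14.88 = 0.2735
P(N ≥ n) = ρ^n = 0.2735^2 = 0.074814

Final: 0.074814


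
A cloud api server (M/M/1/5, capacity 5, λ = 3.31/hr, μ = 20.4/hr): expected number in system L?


ρ = 3.31/20.4 = 0.1623
L = ρ[1 − (K+1)ρ^K + Kρ^(K+1)] / [(1−ρ)(1−ρ^(K+1))]
Numerator: 0.1623·(1 − 6·0.0001125 + 5·0.00001825) = 0.162160
Denominator: (0.8377)·(0.999982) = 0.837730
L = 0.162160/0.837730 = 0.1936

Final: 0.1936


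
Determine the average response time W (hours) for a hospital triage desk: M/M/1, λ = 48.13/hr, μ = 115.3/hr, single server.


W = 1/(μ−λ) = 1/(115.3 − 48.13) = 1/67.17 = 0.01489 hr

Final: 0.01489 hr


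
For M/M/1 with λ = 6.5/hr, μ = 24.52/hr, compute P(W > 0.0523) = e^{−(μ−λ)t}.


W ~ Exponential(μ−λ) for M/M/1.
μ − λ = 24.52 − 6.5 = 18.0200
P(W > t) = e^{−(μ−λ)t} = e^{−0.9424} = 0.389674

Final: 0.389674


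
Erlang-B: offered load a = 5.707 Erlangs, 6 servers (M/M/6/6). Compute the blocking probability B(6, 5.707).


B(c,a) = (a^c/c!) / Σ_{k=0}^{c} a^k/k!
a^6/6! = 47.986021
Σ terms (k=0..6): 1.00000 + 5.70700 + 16.28492 + 30.97935 + 44.19979 + 50.44965 + 47.98602 = 196.606740
B = 47.986021/196.606740 = 0.244071

Final: 0.244071


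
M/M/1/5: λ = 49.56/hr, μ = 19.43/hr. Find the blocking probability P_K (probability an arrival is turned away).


ρ = λ/μ = 49.56/19.43 = 2.5507
P_K = (1−ρ)ρ^K/(1−ρ^(K+1)) = (-1.5507·107.967361)/(1 − 275.391786)
= -167.424425/-274.391786 = 0.610166

Final: 0.610166


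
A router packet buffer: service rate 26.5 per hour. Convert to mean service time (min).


Mean service time = 1/μ = 1/26.5 hour = 0.03774 hour
In minutes: 0.03774 × 60 = 2.2642 min

Final: 2.2642 min


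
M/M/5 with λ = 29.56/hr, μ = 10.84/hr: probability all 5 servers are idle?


a = λ/μ = 29.56/10.84 = 2.7269; ρ = a/c = 0.5454
Σ_{k=0}^{4} a^k/k! (terms k=0..4) = 1.00000 + 2.72694 + 3.71809 + 3.37967 + 2.30404 = 13.12874
Tail: a^5/(5!(1−ρ)) = 150.79111/(120·0.4546) = 2.76410
P₀ = 1/(13.12874 + 2.76410) = 1/15.89283 = 0.062921

Final: 0.062921


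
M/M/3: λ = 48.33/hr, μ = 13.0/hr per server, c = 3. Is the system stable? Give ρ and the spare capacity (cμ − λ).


Total capacity cμ = 3·13.0 = 39.00/hr
ρ = λ/(cμ) = 48.33/39.00 = 1.2392
Stable ⇔ ρ < 1: NO
Spare capacity = cμ − λ = 39.00 − 48.33 = -9.33/hr

Final: ρ = 1.2392; unstable; margin = -9.33/hr


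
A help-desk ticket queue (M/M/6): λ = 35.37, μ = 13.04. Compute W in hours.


a = 2.7124; ρ = 0.4521; P₀ = 0.065766
Lq = P₀·a^c·ρ/(c!(1−ρ)²) = 0.05477
Wq = Lq/λ = 0.05477/35.37 = 0.001549 hr
W = Wq + 1/μ = 0.001549 + 0.07669 = 0.07824 hr

Final: 0.07824 hr


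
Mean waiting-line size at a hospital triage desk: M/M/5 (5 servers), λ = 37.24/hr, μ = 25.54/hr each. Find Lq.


a = λ/μ = 1.4581; ρ = a/5 = 0.2916
P₀ = 0.232359
Lq = P₀·a^c·ρ / (c!·(1−ρ)²) = 0.232359·6.59089·0.2916/(120·0.50180)
= 0.007417

Final: 0.007417


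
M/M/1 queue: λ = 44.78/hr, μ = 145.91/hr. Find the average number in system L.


ρ = λ/μ = 44.78/145.91 = 0.3069
L = ρ/(1−ρ) = 0.3069/(1 − 0.3069) = 0.3069/0.6931 = 0.4428

Final: 0.4428


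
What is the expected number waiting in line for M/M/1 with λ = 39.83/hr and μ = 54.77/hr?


ρ = 39.83/54.77 = 0.7272
Lq = ρ²/(1−ρ) = 0.5289/0.2728 = 1.9388

Final: 1.9388


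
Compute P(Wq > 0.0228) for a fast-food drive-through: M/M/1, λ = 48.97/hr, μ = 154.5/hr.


ρ = 48.97/154.5 = 0.3170
P(Wq > t) = ρ·e^{−(μ−λ)t} = 0.3170·e^{−2.4061}
= 0.3170·0.090168 = 0.028579

Final: 0.028579


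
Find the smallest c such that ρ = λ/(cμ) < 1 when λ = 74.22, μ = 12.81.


Stability requires cμ > λ ⇔ c > λ/μ.
λ/μ = 74.22/12.81 = 5.7939
Minimum integer c = ⌊5.7939⌋ + 1 = 6
Check: 6·12.81 = 76.86 > 74.22, while 5·12.81 = 64.05 ≤ 74.22

Final: 6 servers


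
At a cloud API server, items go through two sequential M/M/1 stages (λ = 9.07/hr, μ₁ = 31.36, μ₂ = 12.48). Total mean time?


Each node sees arrival rate λ = 9.07/hr (tandem ⇒ throughput preserved).
W₁ = 1/(μ₁−λ) = 1/(31.36−9.07) = 0.04486 hr
W₂ = 1/(μ₂−λ) = 1/(12.48−9.07) = 0.29326 hr
W_total = W₁ + W₂ = 0.04486 + 0.29326 = 0.33812 hr

Final: 0.33812 hr


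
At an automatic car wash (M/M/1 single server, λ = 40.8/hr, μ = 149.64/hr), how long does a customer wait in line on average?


ρ = 40.8/149.64 = 0.2727
Wq = ρ/(μ−λ) = 0.2727/(149.64 − 40.8) = 0.2727/108.84 = 0.002505 hr

Final: 0.002505 hr


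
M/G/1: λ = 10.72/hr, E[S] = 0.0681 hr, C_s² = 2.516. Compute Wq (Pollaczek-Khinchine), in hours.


ρ = λ·E[S] = 10.72·0.0681 = 0.7300
E[S²] = E[S]²(1+C_s²) = 0.0681²·(1+2.516) = 0.016306
Wq = λ·E[S²]/(2(1−ρ)) = 10.72·0.016306/(2·0.2700) = 0.32374 hr

Final: 0.32374 hr


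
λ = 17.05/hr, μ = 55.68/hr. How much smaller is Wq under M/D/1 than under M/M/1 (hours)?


ρ = 17.05/55.68 = 0.3062
Wq(M/M/1) = ρ/(μ−λ) = 0.3062/38.63 = 0.007927 hr
Wq(M/D/1) = ρ/(2(μ−λ)) = 0.003963 hr
Savings = 0.007927 − 0.003963 = 0.003963 hr

Final: 0.003963 hr


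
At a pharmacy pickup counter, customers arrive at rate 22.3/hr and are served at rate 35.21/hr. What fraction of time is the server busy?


ρ = λ/μ = 22.3/35.21 = 0.6333

Final: 0.6333


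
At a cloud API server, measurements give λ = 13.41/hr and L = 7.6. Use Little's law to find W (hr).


W = L/λ = 7.6/13.41 = 0.5667 hr

Final: 0.5667 hr


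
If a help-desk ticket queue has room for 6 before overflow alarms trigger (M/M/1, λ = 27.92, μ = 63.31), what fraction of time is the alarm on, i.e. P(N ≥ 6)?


ρ = 27.92/63.31 = 0.4410
P(N ≥ n) = ρ^n = 0.4410^6 = 0.007356

Final: 0.007356


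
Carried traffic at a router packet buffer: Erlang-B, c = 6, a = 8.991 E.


B(6,8.991) = 0.440091 (Erlang-B)
Carried load = a(1 − B) = 8.991·(1 − 0.440091) = 8.991·0.559909 = 5.0341 E

Final: 5.0341 Erlangs


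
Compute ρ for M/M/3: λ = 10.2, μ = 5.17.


ρ = λ/(cμ) = 10.2/(3·5.17) = 10.2/15.51 = 0.6576

Final: 0.6576


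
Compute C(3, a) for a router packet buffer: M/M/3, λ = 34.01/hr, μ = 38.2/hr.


a = λ/μ = 0.8903; ρ = a/3 = 0.2968
P₀ = 0.407515 (from M/M/c formula)
C(c,a) = [a^c/(c!(1−ρ))]·P₀ = [0.70572/(6·0.7032)]·0.407515
= 0.16726·0.407515 = 0.068159

Final: 0.068159


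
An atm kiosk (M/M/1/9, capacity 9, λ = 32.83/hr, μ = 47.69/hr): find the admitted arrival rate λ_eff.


ρ = 0.6884; P_K = (1−ρ)ρ^9/(1−ρ^10) = 0.011084
λ_eff = λ(1 − P_K) = 32.83·(1 − 0.011084) = 32.83·0.988916 = 32.4661 /hr

Final: 32.4661 /hr


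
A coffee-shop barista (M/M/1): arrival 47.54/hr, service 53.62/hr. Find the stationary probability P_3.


ρ = 47.54/53.62 = 0.8866
P_n = (1−ρ)·ρ^n = (1 − 0.8866)·0.8866^3 = 0.1134·0.696943 = 0.079027

Final: 0.079027


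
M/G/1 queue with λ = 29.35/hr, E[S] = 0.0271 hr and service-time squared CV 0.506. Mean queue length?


ρ = λ·E[S] = 29.35·0.0271 = 0.7954
Lq = ρ²(1+C_s²)/(2(1−ρ)) = 0.6326·(1+0.506)/(2·0.2046)
= 0.6326·1.5060/0.4092 = 2.32816

Final: 2.32816


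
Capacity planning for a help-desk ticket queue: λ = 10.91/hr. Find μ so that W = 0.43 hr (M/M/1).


W = 1/(μ−λ) ⇒ μ − λ = 1/W = 1/0.43 = 2.3256
μ = λ + 1/W = 10.91 + 2.3256 = 13.2356 per hr

Final: 13.2356 /hr


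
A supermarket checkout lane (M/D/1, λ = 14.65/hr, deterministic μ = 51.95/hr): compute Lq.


ρ = 14.65/51.95 = 0.2820
M/D/1: Lq = ρ²/(2(1−ρ)) = 0.07953/(2·0.7180) = 0.05538

Final: 0.05538


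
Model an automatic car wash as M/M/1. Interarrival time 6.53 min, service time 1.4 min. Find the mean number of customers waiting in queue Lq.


λ = 60/6.53 = 9.1884 /hr
μ = 60/1.4 = 42.8571 /hr
ρ = λ/μ = 9.1884/42.8571 = 0.2144
Lq = ρ²/(1−ρ) = 0.04597/0.7856 = 0.05851

Final: 0.05851


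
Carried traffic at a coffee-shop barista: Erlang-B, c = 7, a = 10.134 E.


B(7,10.134) = 0.414968 (Erlang-B)
Carried load = a(1 − B) = 10.134·(1 − 0.414968) = 10.134·0.585032 = 5.9287 E

Final: 5.9287 Erlangs


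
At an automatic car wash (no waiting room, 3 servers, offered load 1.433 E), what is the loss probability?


B(c,a) = (a^c/c!) / Σ_{k=0}^{c} a^k/k!
a^3/3! = 0.490442
Σ terms (k=0..3): 1.00000 + 1.43300 + 1.02674 + 0.49044 = 3.950186
B = 0.490442/3.950186 = 0.124157

Final: 0.124157


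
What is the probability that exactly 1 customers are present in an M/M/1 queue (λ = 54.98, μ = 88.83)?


ρ = 54.98/88.83 = 0.6189
P_n = (1−ρ)·ρ^n = (1 − 0.6189)·0.6189^1 = 0.3811·0.618935 = 0.235854

Final: 0.235854


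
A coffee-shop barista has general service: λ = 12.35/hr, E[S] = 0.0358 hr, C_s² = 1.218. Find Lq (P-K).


ρ = λ·E[S] = 12.35·0.0358 = 0.4421
Lq = ρ²(1+C_s²)/(2(1−ρ)) = 0.1955·(1+1.218)/(2·0.5579)
= 0.1955·2.2180/1.1157 = 0.38860

Final: 0.38860


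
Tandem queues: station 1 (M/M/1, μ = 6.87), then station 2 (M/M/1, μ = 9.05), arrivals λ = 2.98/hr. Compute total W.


Each node sees arrival rate λ = 2.98/hr (tandem ⇒ throughput preserved).
W₁ = 1/(μ₁−λ) = 1/(6.87−2.98) = 0.25707 hr
W₂ = 1/(μ₂−λ) = 1/(9.05−2.98) = 0.16474 hr
W_total = W₁ + W₂ = 0.25707 + 0.16474 = 0.42181 hr

Final: 0.42181 hr


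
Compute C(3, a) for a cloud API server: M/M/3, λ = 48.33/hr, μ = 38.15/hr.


a = λ/μ = 1.2668; ρ = a/3 = 0.4223
P₀ = 0.273536 (from M/M/c formula)
C(c,a) = [a^c/(c!(1−ρ))]·P₀ = [2.03314/(6·0.5777)]·0.273536
= 0.58654·0.273536 = 0.160440

Final: 0.160440


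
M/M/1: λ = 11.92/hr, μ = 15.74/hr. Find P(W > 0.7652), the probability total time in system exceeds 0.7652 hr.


W ~ Exponential(μ−λ) for M/M/1.
μ − λ = 15.74 − 11.92 = 3.8200
P(W > t) = e^{−(μ−λ)t} = e^{−2.9231} = 0.053769

Final: 0.053769


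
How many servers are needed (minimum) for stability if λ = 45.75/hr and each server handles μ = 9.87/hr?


Stability requires cμ > λ ⇔ c > λ/μ.
λ/μ = 45.75/9.87 = 4.6353
Minimum integer c = ⌊4.6353⌋ + 1 = 5
Check: 5·9.87 = 49.35 > 45.75, while 4·9.87 = 39.48 ≤ 45.75

Final: 5 servers


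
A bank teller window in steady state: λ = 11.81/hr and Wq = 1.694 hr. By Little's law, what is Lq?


Lq = λWq = 11.81·1.694 = 20.0061

Final: 20.0061


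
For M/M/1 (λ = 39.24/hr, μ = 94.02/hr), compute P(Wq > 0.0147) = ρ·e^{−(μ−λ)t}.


ρ = 39.24/94.02 = 0.4174
P(Wq > t) = ρ·e^{−(μ−λ)t} = 0.4174·e^{−0.8053}
= 0.4174·0.446969 = 0.186546

Final: 0.186546


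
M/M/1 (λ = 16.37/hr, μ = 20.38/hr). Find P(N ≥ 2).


ρ = 16.37/20.38 = 0.8032
P(N ≥ n) = ρ^n = 0.8032^2 = 0.645192

Final: 0.645192


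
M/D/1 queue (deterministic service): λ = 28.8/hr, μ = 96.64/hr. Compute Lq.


ρ = 28.8/96.64 = 0.2980
M/D/1: Lq = ρ²/(2(1−ρ)) = 0.08881/(2·0.7020) = 0.06326

Final: 0.06326


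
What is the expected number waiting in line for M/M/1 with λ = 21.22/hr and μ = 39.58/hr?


ρ = 21.22/39.58 = 0.5361
Lq = ρ²/(1−ρ) = 0.2874/0.4639 = 0.6196

Final: 0.6196


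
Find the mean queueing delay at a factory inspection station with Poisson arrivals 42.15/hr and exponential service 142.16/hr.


ρ = 42.15/142.16 = 0.2965
Wq = ρ/(μ−λ) = 0.2965/(142.16 − 42.15) = 0.2965/100.01 = 0.002965 hr

Final: 0.002965 hr


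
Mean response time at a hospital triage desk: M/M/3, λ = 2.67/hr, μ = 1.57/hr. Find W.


a = 1.7006; ρ = 0.5669; P₀ = 0.165580
Lq = P₀·a^c·ρ/(c!(1−ρ)²) = 0.41017
Wq = Lq/λ = 0.41017/2.67 = 0.15362 hr
W = Wq + 1/μ = 0.15362 + 0.63694 = 0.79056 hr

Final: 0.79056 hr


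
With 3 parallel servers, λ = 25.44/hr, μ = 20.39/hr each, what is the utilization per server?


ρ = λ/(cμ) = 25.44/(3·20.39) = 25.44/61.17 = 0.4159

Final: 0.4159


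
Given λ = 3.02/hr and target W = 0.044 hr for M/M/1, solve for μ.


W = 1/(μ−λ) ⇒ μ − λ = 1/W = 1/0.044 = 22.7273
μ = λ + 1/W = 3.02 + 22.7273 = 25.7473 per hr

Final: 25.7473 /hr


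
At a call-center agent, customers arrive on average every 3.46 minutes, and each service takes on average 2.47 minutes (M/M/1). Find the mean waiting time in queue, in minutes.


λ = 60/3.46 = 17.3410 /hr
μ = 60/2.47 = 24.2915 /hr
ρ = λ/μ = 17.3410/24.2915 = 0.7139
Wq = ρ/(μ−λ) = 0.7139/(24.2915−17.3410) = 0.10271 hr
In minutes: 0.10271·60 = 6.163 min

Final: 6.163 min


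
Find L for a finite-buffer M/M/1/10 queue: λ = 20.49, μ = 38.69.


ρ = 20.49/38.69 = 0.5296
L = ρ[1 − (K+1)ρ^K + Kρ^(K+1)] / [(1−ρ)(1−ρ^(K+1))]
Numerator: 0.5296·(1 − 11·0.001736 + 10·0.0009191) = 0.524351
Denominator: (0.4704)·(0.999081) = 0.469973
L = 0.524351/0.469973 = 1.1157

Final: 1.1157


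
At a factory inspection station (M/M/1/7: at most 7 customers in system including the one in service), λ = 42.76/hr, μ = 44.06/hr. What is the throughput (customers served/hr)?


ρ = 0.9705; P_K = (1−ρ)ρ^7/(1−ρ^8) = 0.112296
λ_eff = λ(1 − P_K) = 42.76·(1 − 0.112296) = 42.76·0.887704 = 37.9582 /hr

Final: 37.9582 /hr


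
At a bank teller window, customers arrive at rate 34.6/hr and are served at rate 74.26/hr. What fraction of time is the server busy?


ρ = λ/μ = 34.6/74.26 = 0.4659

Final: 0.4659


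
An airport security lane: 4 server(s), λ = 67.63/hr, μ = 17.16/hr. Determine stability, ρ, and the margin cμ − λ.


Total capacity cμ = 4·17.16 = 68.64/hr
ρ = λ/(cμ) = 67.63/68.64 = 0.9853
Stable ⇔ ρ < 1: YES
Spare capacity = cμ − λ = 68.64 − 67.63 = 1.01/hr

Final: ρ = 0.9853; stable; margin = 1.01/hr


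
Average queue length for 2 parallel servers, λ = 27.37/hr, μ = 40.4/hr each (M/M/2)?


a = λ/μ = 0.6775; ρ = a/2 = 0.3387
P₀ = 0.493945
Lq = P₀·a^c·ρ / (c!·(1−ρ)²) = 0.493945·0.45897·0.3387/(2·0.43727)
= 0.08781

Final: 0.08781


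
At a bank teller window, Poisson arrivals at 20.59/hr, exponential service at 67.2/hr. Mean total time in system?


W = 1/(μ−λ) = 1/(67.2 − 20.59) = 1/46.61 = 0.02145 hr

Final: 0.02145 hr


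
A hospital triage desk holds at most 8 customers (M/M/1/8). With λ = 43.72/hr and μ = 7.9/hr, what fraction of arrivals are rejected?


ρ = λ/μ = 43.72/7.9 = 5.5342
P_K = (1−ρ)ρ^K/(1−ρ^(K+1)) = (-4.5342·879882.126816)/(1 − 4869423.618279)
= -3989541.491463/-4869422.618279 = 0.819305

Final: 0.819305


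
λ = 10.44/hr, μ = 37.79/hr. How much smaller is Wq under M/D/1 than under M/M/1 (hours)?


ρ = 10.44/37.79 = 0.2763
Wq(M/M/1) = ρ/(μ−λ) = 0.2763/27.35 = 0.01010 hr
Wq(M/D/1) = ρ/(2(μ−λ)) = 0.005051 hr
Savings = 0.01010 − 0.005051 = 0.005051 hr

Final: 0.005051 hr


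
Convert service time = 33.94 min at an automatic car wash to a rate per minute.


μ = 1/(service time) in consistent units.
1 minute = 1 min, so μ = 1/33.94 = 0.02946 per minute

Final: 0.02946 /min


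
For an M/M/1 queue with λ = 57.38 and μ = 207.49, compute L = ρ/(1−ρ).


ρ = λ/μ = 57.38/207.49 = 0.2765
L = ρ/(1−ρ) = 0.2765/(1 − 0.2765) = 0.2765/0.7235 = 0.3823

Final: 0.3823


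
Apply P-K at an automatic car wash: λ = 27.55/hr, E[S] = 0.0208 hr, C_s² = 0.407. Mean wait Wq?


ρ = λ·E[S] = 27.55·0.0208 = 0.5730
E[S²] = E[S]²(1+C_s²) = 0.0208²·(1+0.407) = 0.0006087
Wq = λ·E[S²]/(2(1−ρ)) = 27.55·0.0006087/(2·0.4270) = 0.01964 hr

Final: 0.01964 hr


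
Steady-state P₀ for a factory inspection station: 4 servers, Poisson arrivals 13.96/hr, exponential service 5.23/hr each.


a = λ/μ = 13.96/5.23 = 2.6692; ρ = a/c = 0.6673
Σ_{k=0}^{3} a^k/k! (terms k=0..3) = 1.00000 + 2.66922 + 3.56236 + 3.16957 = 10.40114
Tail: a^4/(4!(1−ρ)) = 50.76156/(24·0.3327) = 6.35735
P₀ = 1/(10.40114 + 6.35735) = 1/16.75849 = 0.059671

Final: 0.059671


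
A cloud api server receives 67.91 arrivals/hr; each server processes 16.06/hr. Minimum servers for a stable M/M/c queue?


Stability requires cμ > λ ⇔ c > λ/μ.
λ/μ = 67.91/16.06 = 4.2285
Minimum integer c = ⌊4.2285⌋ + 1 = 5
Check: 5·16.06 = 80.30 > 67.91, while 4·16.06 = 64.24 ≤ 67.91

Final: 5 servers


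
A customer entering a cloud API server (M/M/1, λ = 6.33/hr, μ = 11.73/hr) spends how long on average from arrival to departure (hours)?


W = 1/(μ−λ) = 1/(11.73 − 6.33) = 1/5.40 = 0.1852 hr

Final: 0.1852 hr


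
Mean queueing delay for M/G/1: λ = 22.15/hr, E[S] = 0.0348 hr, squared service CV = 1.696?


ρ = λ·E[S] = 22.15·0.0348 = 0.7708
E[S²] = E[S]²(1+C_s²) = 0.0348²·(1+1.696) = 0.003265
Wq = λ·E[S²]/(2(1−ρ)) = 22.15·0.003265/(2·0.2292) = 0.15778 hr

Final: 0.15778 hr


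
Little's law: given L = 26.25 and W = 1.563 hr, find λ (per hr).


λ = L/W = 26.25/1.563 = 16.7946 /hr

Final: 16.7946 /hr


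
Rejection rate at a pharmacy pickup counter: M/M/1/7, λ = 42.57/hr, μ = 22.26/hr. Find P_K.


ρ = λ/μ = 42.57/22.26 = 1.9124
P_K = (1−ρ)ρ^K/(1−ρ^(K+1)) = (-0.9124·93.551215)/(1 − 178.907242)
= -85.356027/-177.907242 = 0.479778

Final: 0.479778


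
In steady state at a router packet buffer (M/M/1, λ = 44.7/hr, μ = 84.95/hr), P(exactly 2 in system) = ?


ρ = 44.7/84.95 = 0.5262
P_n = (1−ρ)·ρ^n = (1 − 0.5262)·0.5262^2 = 0.4738·0.276878 = 0.131187

Final: 0.131187


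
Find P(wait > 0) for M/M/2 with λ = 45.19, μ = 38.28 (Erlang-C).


a = λ/μ = 1.1805; ρ = a/2 = 0.5903
P₀ = 0.257659 (from M/M/c formula)
C(c,a) = [a^c/(c!(1−ρ))]·P₀ = [1.39361/(2·0.4097)]·0.257659
= 1.70058·0.257659 = 0.438171

Final: 0.438171


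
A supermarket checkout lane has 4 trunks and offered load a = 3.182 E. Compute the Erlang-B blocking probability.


B(c,a) = (a^c/c!) / Σ_{k=0}^{c} a^k/k!
a^4/4! = 4.271589
Σ terms (k=0..4): 1.00000 + 3.18200 + 5.06256 + 5.36969 + 4.27159 = 18.885842
B = 4.271589/18.885842 = 0.226179

Final: 0.226179


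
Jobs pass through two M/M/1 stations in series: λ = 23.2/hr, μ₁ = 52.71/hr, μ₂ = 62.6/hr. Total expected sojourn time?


Each node sees arrival rate λ = 23.2/hr (tandem ⇒ throughput preserved).
W₁ = 1/(μ₁−λ) = 1/(52.71−23.2) = 0.03389 hr
W₂ = 1/(μ₂−λ) = 1/(62.6−23.2) = 0.02538 hr
W_total = W₁ + W₂ = 0.03389 + 0.02538 = 0.05927 hr

Final: 0.05927 hr


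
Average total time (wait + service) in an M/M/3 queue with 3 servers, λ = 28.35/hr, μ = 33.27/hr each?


a = 0.8521; ρ = 0.2840; P₀ = 0.423872
Lq = P₀·a^c·ρ/(c!(1−ρ)²) = 0.02422
Wq = Lq/λ = 0.02422/28.35 = 0.0008543 hr
W = Wq + 1/μ = 0.0008543 + 0.03006 = 0.03091 hr

Final: 0.03091 hr


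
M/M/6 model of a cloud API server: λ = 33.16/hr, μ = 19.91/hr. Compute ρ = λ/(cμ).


ρ = λ/(cμ) = 33.16/(6·19.91) = 33.16/119.46 = 0.2776

Final: 0.2776


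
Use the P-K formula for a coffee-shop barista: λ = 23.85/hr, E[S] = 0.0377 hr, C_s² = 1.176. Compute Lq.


ρ = λ·E[S] = 23.85·0.0377 = 0.8991
Lq = ρ²(1+C_s²)/(2(1−ρ)) = 0.8085·(1+1.176)/(2·0.1009)
= 0.8085·2.1760/0.2017 = 8.72149

Final: 8.72149


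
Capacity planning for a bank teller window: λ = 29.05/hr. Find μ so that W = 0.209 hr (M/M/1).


W = 1/(μ−λ) ⇒ μ − λ = 1/W = 1/0.209 = 4.7847
μ = λ + 1/W = 29.05 + 4.7847 = 33.8347 per hr

Final: 33.8347 /hr


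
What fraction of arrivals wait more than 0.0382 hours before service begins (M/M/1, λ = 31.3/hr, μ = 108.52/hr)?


ρ = 31.3/108.52 = 0.2884
P(Wq > t) = ρ·e^{−(μ−λ)t} = 0.2884·e^{−2.9498}
= 0.2884·0.052350 = 0.015099

Final: 0.015099


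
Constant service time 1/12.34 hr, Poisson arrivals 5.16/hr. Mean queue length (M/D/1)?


ρ = 5.16/12.34 = 0.4182
M/D/1: Lq = ρ²/(2(1−ρ)) = 0.1749/(2·0.5818) = 0.15026

Final: 0.15026


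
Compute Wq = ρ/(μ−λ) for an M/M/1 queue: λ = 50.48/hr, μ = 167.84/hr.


ρ = 50.48/167.84 = 0.3008
Wq = ρ/(μ−λ) = 0.3008/(167.84 − 50.48) = 0.3008/117.36 = 0.002563 hr

Final: 0.002563 hr


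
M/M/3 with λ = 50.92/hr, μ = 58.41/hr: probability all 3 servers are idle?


a = λ/μ = 50.92/58.41 = 0.8718; ρ = a/c = 0.2906
Σ_{k=0}^{2} a^k/k! (terms k=0..2) = 1.00000 + 0.87177 + 0.37999 = 2.25176
Tail: a^3/(3!(1−ρ)) = 0.66253/(6·0.7094) = 0.15565
P₀ = 1/(2.25176 + 0.15565) = 1/2.40741 = 0.415384

Final: 0.415384


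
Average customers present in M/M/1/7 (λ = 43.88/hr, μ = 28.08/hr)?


ρ = 43.88/28.08 = 1.5627
L = ρ[1 − (K+1)ρ^K + Kρ^(K+1)] / [(1−ρ)(1−ρ^(K+1))]
Numerator: 1.5627·(1 − 8·22.755512 + 7·35.559539) = 106.063147
Denominator: (-0.5627)·(-34.559539) = 19.445895
L = 106.063147/19.445895 = 5.4543

Final: 5.4543


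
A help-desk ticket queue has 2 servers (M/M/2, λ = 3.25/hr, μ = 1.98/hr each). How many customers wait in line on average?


a = λ/μ = 1.6414; ρ = a/2 = 0.8207
P₀ = 0.098474
Lq = P₀·a^c·ρ / (c!·(1−ρ)²) = 0.098474·2.69424·0.8207/(2·0.03215)
= 3.38681

Final: 3.38681


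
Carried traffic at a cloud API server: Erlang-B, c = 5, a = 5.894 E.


B(5,5.894) = 0.352935 (Erlang-B)
Carried load = a(1 − B) = 5.894·(1 − 0.352935) = 5.894·0.647065 = 3.8138 E

Final: 3.8138 Erlangs


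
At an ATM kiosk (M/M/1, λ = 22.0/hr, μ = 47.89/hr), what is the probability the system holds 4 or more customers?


ρ = 22.0/47.89 = 0.4594
P(N ≥ n) = ρ^n = 0.4594^4 = 0.044536

Final: 0.044536


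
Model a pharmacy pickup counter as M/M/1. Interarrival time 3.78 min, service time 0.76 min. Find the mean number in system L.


λ = 60/3.78 = 15.8730 /hr
μ = 60/0.76 = 78.9474 /hr
ρ = λ/μ = 15.8730/78.9474 = 0.2011
L = ρ/(1−ρ) = 0.2011/0.7989 = 0.2517

Final: 0.2517


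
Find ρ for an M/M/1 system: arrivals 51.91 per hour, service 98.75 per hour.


ρ = λ/μ = 51.91/98.75 = 0.5257

Final: 0.5257


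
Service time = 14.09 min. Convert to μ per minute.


μ = 1/(service time) in consistent units.
1 minute = 1 min, so μ = 1/14.09 = 0.07097 per minute

Final: 0.07097 /min


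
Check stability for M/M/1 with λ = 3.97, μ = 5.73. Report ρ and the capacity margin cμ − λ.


Total capacity cμ = 1·5.73 = 5.73/hr
ρ = λ/(cμ) = 3.97/5.73 = 0.6928
Stable ⇔ ρ < 1: YES
Spare capacity = cμ − λ = 5.73 − 3.97 = 1.76/hr

Final: ρ = 0.6928; stable; margin = 1.76/hr


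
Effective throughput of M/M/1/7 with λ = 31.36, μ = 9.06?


ρ = 3.4614; P_K = (1−ρ)ρ^7/(1−ρ^8) = 0.711131
λ_eff = λ(1 − P_K) = 31.36·(1 − 0.711131) = 31.36·0.288869 = 9.0589 /hr

Final: 9.0589 /hr


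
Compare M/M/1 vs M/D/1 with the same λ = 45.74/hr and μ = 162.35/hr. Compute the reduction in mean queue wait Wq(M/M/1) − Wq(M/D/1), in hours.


ρ = 45.74/162.35 = 0.2817
Wq(M/M/1) = ρ/(μ−λ) = 0.2817/116.61 = 0.002416 hr
Wq(M/D/1) = ρ/(2(μ−λ)) = 0.001208 hr
Savings = 0.002416 − 0.001208 = 0.001208 hr

Final: 0.001208 hr


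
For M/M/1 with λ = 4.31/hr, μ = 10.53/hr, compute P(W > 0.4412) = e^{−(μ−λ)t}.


W ~ Exponential(μ−λ) for M/M/1.
μ − λ = 10.53 − 4.31 = 6.2200
P(W > t) = e^{−(μ−λ)t} = e^{−2.7443} = 0.064296

Final: 0.064296


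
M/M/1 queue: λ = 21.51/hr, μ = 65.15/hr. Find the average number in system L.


ρ = λ/μ = 21.51/65.15 = 0.3302
L = ρ/(1−ρ) = 0.3302/(1 − 0.3302) = 0.3302/0.6698 = 0.4929

Final: 0.4929


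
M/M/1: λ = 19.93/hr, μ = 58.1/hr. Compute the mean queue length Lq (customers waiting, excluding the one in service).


ρ = 19.93/58.1 = 0.3430
Lq = ρ²/(1−ρ) = 0.1177/0.6570 = 0.1791

Final: 0.1791


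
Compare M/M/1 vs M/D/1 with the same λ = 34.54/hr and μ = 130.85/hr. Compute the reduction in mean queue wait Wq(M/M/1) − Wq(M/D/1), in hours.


ρ = 34.54/130.85 = 0.2640
Wq(M/M/1) = ρ/(μ−λ) = 0.2640/96.31 = 0.002741 hr
Wq(M/D/1) = ρ/(2(μ−λ)) = 0.001370 hr
Savings = 0.002741 − 0.001370 = 0.001370 hr

Final: 0.001370 hr


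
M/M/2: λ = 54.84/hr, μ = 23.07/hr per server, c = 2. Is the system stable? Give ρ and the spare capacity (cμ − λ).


Total capacity cμ = 2·23.07 = 46.14/hr
ρ = λ/(cμ) = 54.84/46.14 = 1.1886
Stable ⇔ ρ < 1: NO
Spare capacity = cμ − λ = 46.14 − 54.84 = -8.70/hr

Final: ρ = 1.1886; unstable; margin = -8.70/hr


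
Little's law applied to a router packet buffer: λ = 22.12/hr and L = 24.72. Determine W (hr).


W = L/λ = 24.72/22.12 = 1.1175 hr

Final: 1.1175 hr


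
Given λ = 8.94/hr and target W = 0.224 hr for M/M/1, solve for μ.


W = 1/(μ−λ) ⇒ μ − λ = 1/W = 1/0.224 = 4.4643
μ = λ + 1/W = 8.94 + 4.4643 = 13.4043 per hr

Final: 13.4043 /hr


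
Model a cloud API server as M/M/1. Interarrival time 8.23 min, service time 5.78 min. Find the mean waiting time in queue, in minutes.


λ = 60/8.23 = 7.2904 /hr
μ = 60/5.78 = 10.3806 /hr
ρ = λ/μ = 7.2904/10.3806 = 0.7023
Wq = ρ/(μ−λ) = 0.7023/(10.3806−7.2904) = 0.22727 hr
In minutes: 0.22727·60 = 13.636 min

Final: 13.636 min


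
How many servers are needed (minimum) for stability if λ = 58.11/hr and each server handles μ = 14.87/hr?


Stability requires cμ > λ ⇔ c > λ/μ.
λ/μ = 58.11/14.87 = 3.9079
Minimum integer c = ⌊3.9079⌋ + 1 = 4
Check: 4·14.87 = 59.48 > 58.11, while 3·14.87 = 44.61 ≤ 58.11

Final: 4 servers


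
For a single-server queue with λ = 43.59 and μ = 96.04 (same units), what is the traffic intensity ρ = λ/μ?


ρ = λ/μ = 43.59/96.04 = 0.4539

Final: 0.4539


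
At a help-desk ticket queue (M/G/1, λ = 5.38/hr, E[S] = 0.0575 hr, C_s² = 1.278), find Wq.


ρ = λ·E[S] = 5.38·0.0575 = 0.3094
E[S²] = E[S]²(1+C_s²) = 0.0575²·(1+1.278) = 0.007532
Wq = λ·E[S²]/(2(1−ρ)) = 5.38·0.007532/(2·0.6906) = 0.02933 hr

Final: 0.02933 hr


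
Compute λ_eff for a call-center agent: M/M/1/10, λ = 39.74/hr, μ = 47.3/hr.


ρ = 0.8402; P_K = (1−ρ)ρ^10/(1−ρ^11) = 0.032848
λ_eff = λ(1 − P_K) = 39.74·(1 − 0.032848) = 39.74·0.967152 = 38.4346 /hr

Final: 38.4346 /hr


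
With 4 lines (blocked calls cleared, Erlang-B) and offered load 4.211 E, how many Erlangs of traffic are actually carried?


B(4,4.211) = 0.330650 (Erlang-B)
Carried load = a(1 − B) = 4.211·(1 − 0.330650) = 4.211·0.669350 = 2.8186 E

Final: 2.8186 Erlangs


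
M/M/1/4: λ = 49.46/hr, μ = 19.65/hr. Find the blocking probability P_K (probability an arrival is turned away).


ρ = λ/μ = 49.46/19.65 = 2.5170
P_K = (1−ρ)ρ^K/(1−ρ^(K+1)) = (-1.5170·40.138970)/(1 − 101.031729)
= -60.892759/-100.031729 = 0.608734

Final: 0.608734
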